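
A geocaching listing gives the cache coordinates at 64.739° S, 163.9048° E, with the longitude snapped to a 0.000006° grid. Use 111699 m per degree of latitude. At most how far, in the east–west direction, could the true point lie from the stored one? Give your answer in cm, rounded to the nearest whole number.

14 cm

With a 0.000006° grid the true value lies within half a step, ±0.000006°/2 = ±3e-06°, of the stored one.
One degree of longitude at 64.739° is 111699 × cos 64.739° ≈ 111699 × 0.4267 = 47666.7 m.
East–west error: 3e-06° × 47666.7 m/° ≈ 0.143 m.
That is 0.143 m = 14.3 cm.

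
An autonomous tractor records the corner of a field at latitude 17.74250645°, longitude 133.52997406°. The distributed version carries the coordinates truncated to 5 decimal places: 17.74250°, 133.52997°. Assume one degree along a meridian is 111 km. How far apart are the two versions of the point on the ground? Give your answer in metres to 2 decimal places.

0.83 metres

The latitude changed by +0.00000645° and the longitude by +0.00000406°.
N–S: 0.00000645° × 111000 m/° = 0.71595 m.
East–west at this latitude: 0.00000406° × 111000 × cos 17.7425° ≈ 0.00000406 × 105720 = 0.429225 m.
Hypotenuse of the two orthogonal shifts: √(0.71595² + 0.429225²) = 0.834756 m.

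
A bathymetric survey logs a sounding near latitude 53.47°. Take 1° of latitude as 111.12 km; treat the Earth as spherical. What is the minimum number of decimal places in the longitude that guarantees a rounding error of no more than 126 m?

3

At 53.47° one degree of longitude covers 111120 × cos 53.47° ≈ 111120 × 0.5952 ≈ 66143.5 m.
N decimal places → at most half a unit in the last place, 0.5 × 10⁻ᴺ° = 66143.5/2 × 10⁻ᴺ m.
Need 0.5 × 66143.5 × 10⁻ᴺ ≤ 126 → 10⁻ᴺ ≤ 3.810e-03, so N ≥ 2.42.
N = 2 would give 331 m (too coarse); N = 3 gives 33.1 m ≤ 126 m.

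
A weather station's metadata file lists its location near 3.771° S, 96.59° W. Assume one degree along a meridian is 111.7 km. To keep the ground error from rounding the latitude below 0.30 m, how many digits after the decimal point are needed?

6 decimal places

One degree of latitude covers 111700 m.
N decimal places → at most half a unit in the last place, 0.5 × 10⁻ᴺ° = 111700/2 × 10⁻ᴺ m.
Need 0.5 × 111700 × 10⁻ᴺ ≤ 0.30 → 10⁻ᴺ ≤ 5.372e-06, so N ≥ 5.27.
So 6 decimal places suffice (0.0558 m); 5 would allow up to 0.558 m.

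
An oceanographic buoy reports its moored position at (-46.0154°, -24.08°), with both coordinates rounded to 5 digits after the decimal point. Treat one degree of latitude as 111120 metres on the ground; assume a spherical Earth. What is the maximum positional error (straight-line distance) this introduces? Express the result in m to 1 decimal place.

Rounding to 5 decimal places leaves each coordinate within ±5e-06° of the true value.
N–S: 5e-06° × 111120 m/° = 0.5556 m.
Longitude error → 5e-06 × 111120 × cos 46.0154° = 5e-06 × 111120 × 0.6945 ≈ 0.385845 m.
Combining orthogonally: (0.5556² + 0.385845²)^½ ≈ 0.676437 m.

0.7 m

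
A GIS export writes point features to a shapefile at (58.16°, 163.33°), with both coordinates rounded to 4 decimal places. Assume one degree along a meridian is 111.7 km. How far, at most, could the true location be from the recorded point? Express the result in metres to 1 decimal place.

Rounding to 4 decimal places leaves each coordinate within ±5e-05° of the true value.
Latitude error → 5e-05 × 111700 = 5.585 m along the meridian.
E–W at 58.16°: 5e-05° × 111700 × cos 58.16° = 5e-05 × 111700 × 0.5275 ≈ 2.94636 m.
Combining orthogonally: (5.585² + 2.94636²)^½ ≈ 6.31453 m.

6.3 metres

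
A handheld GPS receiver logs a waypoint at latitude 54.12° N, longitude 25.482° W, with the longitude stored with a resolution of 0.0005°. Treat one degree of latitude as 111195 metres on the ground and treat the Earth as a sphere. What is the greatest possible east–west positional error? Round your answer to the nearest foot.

With a 0.0005° grid the true value lies within half a step, ±0.0005°/2 = ±0.00025°, of the stored one.
At latitude 54.12° a degree of longitude spans 111195 m × cos 54.12° = 111195 × 0.5861 ≈ 65170.2 m.
So at most 0.00025° × 65170.2 ≈ 16.2926 m east–west.
Converting: 16.2926 m × 3.2808 ft/m ≈ 53.453 ft.

53 feet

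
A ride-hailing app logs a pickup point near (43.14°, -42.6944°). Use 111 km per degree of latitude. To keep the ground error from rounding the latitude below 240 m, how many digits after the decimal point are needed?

One degree of latitude covers 111000 m.
N decimal places → at most half a unit in the last place, 0.5 × 10⁻ᴺ° = 111000/2 × 10⁻ᴺ m.
Need 0.5 × 111000 × 10⁻ᴺ ≤ 240 → 10⁻ᴺ ≤ 4.324e-03, so N ≥ 2.36.
N = 2 would give 555 m (too coarse); N = 3 gives 55.5 m ≤ 240 m.

3 decimal places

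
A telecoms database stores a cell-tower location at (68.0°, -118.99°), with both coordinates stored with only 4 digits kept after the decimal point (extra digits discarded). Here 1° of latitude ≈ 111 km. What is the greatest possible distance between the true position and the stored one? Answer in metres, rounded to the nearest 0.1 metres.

Truncating at 4 decimal places can drop up to a full unit in the last place, so each coordinate may be off by as much as 0.0001°.
N–S: 0.0001° × 111000 m/° = 11.1 m.
Longitude error → 0.0001 × 111000 × cos 68° = 0.0001 × 111000 × 0.3746 ≈ 4.15813 m.
The two errors are perpendicular, so the maximum displacement is √(11.1² + 4.15813²) ≈ 11.8533 m.

11.9 metres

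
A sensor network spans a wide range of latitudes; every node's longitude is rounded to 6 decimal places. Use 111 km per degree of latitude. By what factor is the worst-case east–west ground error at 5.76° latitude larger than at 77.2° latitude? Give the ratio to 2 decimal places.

Rounding to 6 decimal places leaves the longitude within ±5e-07° of the true value.
Error at 5.76° = 5e-07° × 111000 × cos 5.76° ≈ 0.0555 × 0.9950 = 0.05522 m.
At 77.2°: 5e-07° × 111000 × cos 77.2° = 5e-07 × 111000 × 0.2215 ≈ 0.012296 m.
Ratio: 0.05522 / 0.012296 = cos 5.76° / cos 77.2° ≈ 4.4909.

4.49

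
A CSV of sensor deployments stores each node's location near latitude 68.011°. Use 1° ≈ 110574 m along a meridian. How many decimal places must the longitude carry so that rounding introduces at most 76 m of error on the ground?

At 68.011° one degree of longitude covers 110574 × cos 68.011° ≈ 110574 × 0.3744 ≈ 41402.1 m.
Rounding to N decimal places gives at most 0.5 × 10⁻ᴺ degrees of error, i.e. 0.5 × 10⁻ᴺ × 41402.1 m.
Setting 20701 × 10⁻ᴺ ≤ 76 gives 10ᴺ ≥ 272.4, i.e. N ≥ 2.44.
N = 2 would give 207 m (too coarse); N = 3 gives 20.7 m ≤ 76 m.

3 decimal places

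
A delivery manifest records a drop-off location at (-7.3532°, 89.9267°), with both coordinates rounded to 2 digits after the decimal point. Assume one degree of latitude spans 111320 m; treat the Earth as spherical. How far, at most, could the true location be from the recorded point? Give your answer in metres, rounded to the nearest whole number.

784 metres

Rounding to 2 decimal places leaves each coordinate within ±0.005° of the true value.
Latitude error → 0.005 × 111320 = 556.6 m along the meridian.
Longitude error → 0.005 × 111320 × cos 7.3532° = 0.005 × 111320 × 0.9918 ≈ 552.023 m.
Worst case both components are at the extreme and orthogonal: √(556.6² + 552.023²) ≈ 783.921 m.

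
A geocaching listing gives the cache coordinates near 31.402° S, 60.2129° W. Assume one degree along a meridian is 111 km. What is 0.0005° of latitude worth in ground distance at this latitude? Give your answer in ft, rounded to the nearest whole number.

182 ft

0.0005° × 111000 m/° = 55.5 m.
In feet: 55.5 m ÷ 0.3048 ≈ 182.09 ft.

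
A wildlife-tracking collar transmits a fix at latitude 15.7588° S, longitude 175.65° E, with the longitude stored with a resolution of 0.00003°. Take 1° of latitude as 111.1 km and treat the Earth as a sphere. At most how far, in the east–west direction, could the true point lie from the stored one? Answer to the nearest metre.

With a 0.00003° grid the true value lies within half a step, ±0.00003°/2 = ±1.5e-05°, of the stored one.
At latitude 15.7588° a degree of longitude spans 111100 m × cos 15.7588° = 111100 × 0.9624 ≈ 106924 m.
East–west error: 1.5e-05° × 106924 m/° ≈ 1.60386 m.

2 metres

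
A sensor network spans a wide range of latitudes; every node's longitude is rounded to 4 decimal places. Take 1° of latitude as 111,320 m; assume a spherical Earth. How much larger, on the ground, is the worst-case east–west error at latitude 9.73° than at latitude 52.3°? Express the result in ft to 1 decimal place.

Rounding to 4 decimal places leaves the longitude within ±5e-05° of the true value.
Error at 9.73° = 5e-05° × 111320 × cos 9.73° ≈ 5.566 × 0.9856 = 5.4859 m.
At 52.3°: 5e-05° × 111320 × cos 52.3° = 5e-05 × 111320 × 0.6115 ≈ 3.4038 m.
So the lower-latitude error exceeds the higher by 5.4859 − 3.4038 = 2.0822 m.
In feet: 2.08217 m ÷ 0.3048 ≈ 6.8313 ft.

6.8 ft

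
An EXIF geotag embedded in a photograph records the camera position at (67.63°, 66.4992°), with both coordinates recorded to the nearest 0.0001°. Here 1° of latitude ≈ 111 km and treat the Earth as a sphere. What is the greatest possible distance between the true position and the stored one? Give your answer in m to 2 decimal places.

5.94 m

Rounding to 4 decimal places leaves each coordinate within ±5e-05° of the true value.
N–S: 5e-05° × 111000 m/° = 5.55 m.
Longitude error → 5e-05 × 111000 × cos 67.63° = 5e-05 × 111000 × 0.3806 ≈ 2.11225 m.
The two errors are perpendicular, so the maximum displacement is √(5.55² + 2.11225²) ≈ 5.93836 m.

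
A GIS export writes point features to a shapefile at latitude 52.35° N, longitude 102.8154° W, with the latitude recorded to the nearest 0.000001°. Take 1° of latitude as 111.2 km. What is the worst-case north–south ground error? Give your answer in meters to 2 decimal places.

0.06 meters

Rounding to 6 decimal places leaves the latitude within ±5e-07° of the true value.
Along the meridian that is 5e-07° × 111200 m/° = 0.0556 m.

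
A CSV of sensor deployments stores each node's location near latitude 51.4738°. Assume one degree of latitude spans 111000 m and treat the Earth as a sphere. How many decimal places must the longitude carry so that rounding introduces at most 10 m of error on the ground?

At 51.4738° one degree of longitude covers 111000 × cos 51.4738° ≈ 111000 × 0.6229 ≈ 69138.8 m.
Rounding to N decimal places gives at most 0.5 × 10⁻ᴺ degrees of error, i.e. 0.5 × 10⁻ᴺ × 69138.8 m.
Setting 34569.4 × 10⁻ᴺ ≤ 10 gives 10ᴺ ≥ 3457, i.e. N ≥ 3.54.
At 3 places the error can reach 34.6 m, but 4 places keeps it to 3.46 m.

4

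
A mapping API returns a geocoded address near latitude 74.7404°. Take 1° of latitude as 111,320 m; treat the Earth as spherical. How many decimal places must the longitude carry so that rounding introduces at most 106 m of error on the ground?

3 decimal places

At 74.7404° one degree of longitude covers 111320 × cos 74.7404° ≈ 111320 × 0.2632 ≈ 29298.6 m.
With N decimal places the half-ulp bound is 0.5·10⁻ᴺ°, or 0.5·10⁻ᴺ × 29298.6 m on the ground.
Setting 14649.3 × 10⁻ᴺ ≤ 106 gives 10ᴺ ≥ 138.2, i.e. N ≥ 2.14.
So 3 decimal places suffice (14.6 m); 2 would allow up to 146 m.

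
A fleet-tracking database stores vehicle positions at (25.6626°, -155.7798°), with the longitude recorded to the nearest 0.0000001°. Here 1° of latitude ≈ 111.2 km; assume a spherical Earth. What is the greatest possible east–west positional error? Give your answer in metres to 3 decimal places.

Rounding to 7 decimal places leaves the longitude within ±5e-08° of the true value.
Parallels shrink by cos φ, so at 25.6626° a degree of longitude is 111200 × 0.9014 ≈ 100231 m.
Maximum E–W displacement: 5e-08 × 100231 = 0.00501156 m.

0.005 metres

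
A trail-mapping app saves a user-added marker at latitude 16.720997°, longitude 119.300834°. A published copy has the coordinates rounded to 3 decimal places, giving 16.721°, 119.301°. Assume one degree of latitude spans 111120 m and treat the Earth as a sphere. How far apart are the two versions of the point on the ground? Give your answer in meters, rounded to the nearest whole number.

18 meters

The latitude changed by -0.000003° and the longitude by -0.000166°.
North–south shift: -0.000003 × 111120 = -0.33336 m.
E–W at 16.721°: -0.000166° × 111120 × cos 16.721° = -0.000166 × 111120 × 0.9577 ≈ -17.666 m.
Hypotenuse of the two orthogonal shifts: √(0.33336² + 17.666²) = 17.6691 m.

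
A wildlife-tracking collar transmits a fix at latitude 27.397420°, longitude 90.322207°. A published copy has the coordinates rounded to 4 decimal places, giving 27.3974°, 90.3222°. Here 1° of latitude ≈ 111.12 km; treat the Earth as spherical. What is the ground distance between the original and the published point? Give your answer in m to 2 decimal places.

Δlat = 27.397420 − 27.3974 = +0.000020°; Δlon = 90.322207 − 90.3222 = +0.000007°.
N–S: 0.000020° × 111120 m/° = 2.2224 m.
E–W at 27.3974°: 0.000007° × 111120 × cos 27.3974° = 0.000007 × 111120 × 0.8878 ≈ 0.690595 m.
Distance: √(2.2224² + 0.690595²) ≈ 2.32723 m.

2.33 m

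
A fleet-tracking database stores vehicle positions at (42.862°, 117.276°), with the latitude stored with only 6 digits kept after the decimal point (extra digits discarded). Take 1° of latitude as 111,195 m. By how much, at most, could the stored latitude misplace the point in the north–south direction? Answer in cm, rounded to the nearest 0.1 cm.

Truncating at 6 decimal places can drop up to a full unit in the last place, so the latitude may be off by as much as 1e-06°.
So the N–S error is at most 1e-06 × 111195 = 0.111195 m.
That is 0.111195 m = 11.119 cm.

11.1 cm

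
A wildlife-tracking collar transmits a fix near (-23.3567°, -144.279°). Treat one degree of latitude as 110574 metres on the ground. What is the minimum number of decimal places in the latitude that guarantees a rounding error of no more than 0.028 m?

One degree of latitude covers 110574 m.
Rounding to N decimal places gives at most 0.5 × 10⁻ᴺ degrees of error, i.e. 0.5 × 10⁻ᴺ × 110574 m.
Need 0.5 × 110574 × 10⁻ᴺ ≤ 0.028 → 10⁻ᴺ ≤ 5.064e-07, so N ≥ 6.30.
At 6 places the error can reach 0.0553 m, but 7 places keeps it to 0.00553 m.

7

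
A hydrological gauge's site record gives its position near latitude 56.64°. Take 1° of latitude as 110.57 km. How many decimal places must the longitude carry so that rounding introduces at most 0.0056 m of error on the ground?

At 56.64° one degree of longitude covers 110570 × cos 56.64° ≈ 110570 × 0.5499 ≈ 60802.2 m.
Rounding to N decimal places gives at most 0.5 × 10⁻ᴺ degrees of error, i.e. 0.5 × 10⁻ᴺ × 60802.2 m.
Need 0.5 × 60802.2 × 10⁻ᴺ ≤ 0.0056 → 10⁻ᴺ ≤ 1.842e-07, so N ≥ 6.73.
At 6 places the error can reach 0.0304 m, but 7 places keeps it to 0.00304 m.

7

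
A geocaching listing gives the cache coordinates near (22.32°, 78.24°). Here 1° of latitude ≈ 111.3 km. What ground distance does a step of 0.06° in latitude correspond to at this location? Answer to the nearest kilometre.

Along a meridian 0.06° is 0.06 × 111300 = 6678 m.
That is 6678 m = 6.678 km.

7 kilometres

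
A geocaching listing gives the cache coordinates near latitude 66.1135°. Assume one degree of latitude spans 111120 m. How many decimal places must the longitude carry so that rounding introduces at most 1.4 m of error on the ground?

At 66.1135° one degree of longitude covers 111120 × cos 66.1135° ≈ 111120 × 0.4049 ≈ 44995.4 m.
N decimal places → at most half a unit in the last place, 0.5 × 10⁻ᴺ° = 44995.4/2 × 10⁻ᴺ m.
Need 0.5 × 44995.4 × 10⁻ᴺ ≤ 1.4 → 10⁻ᴺ ≤ 6.223e-05, so N ≥ 4.21.
At 4 places the error can reach 2.25 m, but 5 places keeps it to 0.225 m.

5 decimal places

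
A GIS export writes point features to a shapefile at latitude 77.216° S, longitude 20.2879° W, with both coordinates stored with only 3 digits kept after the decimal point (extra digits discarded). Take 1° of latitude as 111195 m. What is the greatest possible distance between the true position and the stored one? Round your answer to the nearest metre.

114 metres

Truncating at 3 decimal places can drop up to a full unit in the last place, so each coordinate may be off by as much as 0.001°.
N–S: 0.001° × 111195 m/° = 111.195 m.
Longitude error → 0.001 × 111195 × cos 77.216° = 0.001 × 111195 × 0.2213 ≈ 24.6048 m.
Worst case both components are at the extreme and orthogonal: √(111.195² + 24.6048²) ≈ 113.885 m.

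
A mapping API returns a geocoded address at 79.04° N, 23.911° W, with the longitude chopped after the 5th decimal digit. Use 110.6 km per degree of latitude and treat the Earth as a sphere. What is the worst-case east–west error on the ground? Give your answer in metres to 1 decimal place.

Truncating at 5 decimal places can drop up to a full unit in the last place, so the longitude may be off by as much as 1e-05°.
At latitude 79.04° a degree of longitude spans 110600 m × cos 79.04° = 110600 × 0.1901 ≈ 21027.7 m.
East–west error: 1e-05° × 21027.7 m/° ≈ 0.210277 m.

0.2 metres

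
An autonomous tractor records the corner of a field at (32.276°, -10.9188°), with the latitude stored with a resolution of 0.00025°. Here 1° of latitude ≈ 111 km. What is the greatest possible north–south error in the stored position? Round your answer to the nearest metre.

14 metres

With a 0.00025° grid the true value lies within half a step, ±0.00025°/2 = ±0.000125°, of the stored one.
North–south distance: 0.000125° × 111000 m/° = 13.875 m.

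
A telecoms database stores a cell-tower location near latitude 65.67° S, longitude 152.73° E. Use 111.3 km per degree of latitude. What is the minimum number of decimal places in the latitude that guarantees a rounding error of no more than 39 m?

One degree of latitude covers 111300 m.
With N decimal places the half-ulp bound is 0.5·10⁻ᴺ°, or 0.5·10⁻ᴺ × 111300 m on the ground.
Setting 55650 × 10⁻ᴺ ≤ 39 gives 10ᴺ ≥ 1427, i.e. N ≥ 3.15.
At 3 places the error can reach 55.6 m, but 4 places keeps it to 5.57 m.

4 decimal places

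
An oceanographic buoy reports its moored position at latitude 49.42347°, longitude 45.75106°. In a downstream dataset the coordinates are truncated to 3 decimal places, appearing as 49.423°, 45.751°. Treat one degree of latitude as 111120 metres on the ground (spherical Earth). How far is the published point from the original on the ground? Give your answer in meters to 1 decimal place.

Δlat = 49.42347 − 49.423 = +0.00047°; Δlon = 45.75106 − 45.751 = +0.00006°.
N–S: 0.00047° × 111120 m/° = 52.2264 m.
East–west at this latitude: 0.00006° × 111120 × cos 49.423° ≈ 0.00006 × 72280.2 = 4.33681 m.
Combined displacement = (52.2264² + 4.33681²)^½ ≈ 52.4062 m.

52.4 meters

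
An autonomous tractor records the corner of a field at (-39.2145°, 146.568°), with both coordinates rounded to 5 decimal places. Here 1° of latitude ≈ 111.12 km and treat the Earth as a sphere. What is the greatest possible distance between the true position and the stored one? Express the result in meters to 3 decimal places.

Rounding to 5 decimal places leaves each coordinate within ±5e-06° of the true value.
North–south component: 5e-06° × 111120 = 0.5556 m.
East–west component at 39.2145°: 5e-06° × 111120 × cos 39.2145° ≈ 5e-06 × 86094.1 ≈ 0.43047 m.
Worst case both components are at the extreme and orthogonal: √(0.5556² + 0.43047²) ≈ 0.702849 m.

0.703 meters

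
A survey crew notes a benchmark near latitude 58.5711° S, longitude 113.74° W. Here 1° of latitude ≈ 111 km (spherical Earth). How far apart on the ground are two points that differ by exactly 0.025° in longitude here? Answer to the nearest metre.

At 58.5711° a degree of longitude is 111000 × cos 58.5711° ≈ 57879.9 m, so 0.025° corresponds to 1447 m.

1447 metres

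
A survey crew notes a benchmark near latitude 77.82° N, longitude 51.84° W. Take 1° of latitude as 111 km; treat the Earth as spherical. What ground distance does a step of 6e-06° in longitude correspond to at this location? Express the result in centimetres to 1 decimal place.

14.1 centimetres

At 77.82° a degree of longitude is 111000 × cos 77.82° ≈ 23419.2 m, so 6e-06° corresponds to 0.140515 m.
That is 0.140515 m = 14.052 cm.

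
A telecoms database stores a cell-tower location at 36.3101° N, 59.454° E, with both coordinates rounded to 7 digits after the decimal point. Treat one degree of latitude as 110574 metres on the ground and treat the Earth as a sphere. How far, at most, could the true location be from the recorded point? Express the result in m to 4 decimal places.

0.0071 m

Rounding to 7 decimal places leaves each coordinate within ±5e-08° of the true value.
N–S: 5e-08° × 110574 m/° = 0.0055287 m.
E–W at 36.3101°: 5e-08° × 110574 × cos 36.3101° = 5e-08 × 110574 × 0.8058 ≈ 0.00445516 m.
The two errors are perpendicular, so the maximum displacement is √(0.0055287² + 0.00445516²) ≈ 0.00710035 m.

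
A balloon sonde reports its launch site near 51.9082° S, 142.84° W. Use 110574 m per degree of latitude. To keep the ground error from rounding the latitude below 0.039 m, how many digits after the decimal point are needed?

One degree of latitude covers 110574 m.
N decimal places → at most half a unit in the last place, 0.5 × 10⁻ᴺ° = 110574/2 × 10⁻ᴺ m.
Need 0.5 × 110574 × 10⁻ᴺ ≤ 0.039 → 10⁻ᴺ ≤ 7.054e-07, so N ≥ 6.15.
N = 6 would give 0.0553 m (too coarse); N = 7 gives 0.00553 m ≤ 0.039 m.

7 decimal places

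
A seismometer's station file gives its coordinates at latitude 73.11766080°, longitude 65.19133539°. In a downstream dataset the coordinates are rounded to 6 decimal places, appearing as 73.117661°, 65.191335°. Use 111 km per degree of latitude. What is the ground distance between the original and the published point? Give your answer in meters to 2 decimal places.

0.03 meters

The latitude changed by -0.00000020° and the longitude by +0.00000039°.
North–south shift: -0.00000020 × 111000 = -0.0222 m.
E–W at 73.1177°: 0.00000039° × 111000 × cos 73.1177° = 0.00000039 × 111000 × 0.2904 ≈ 0.0125717 m.
Hypotenuse of the two orthogonal shifts: √(0.0222² + 0.0125717²) = 0.0255125 m.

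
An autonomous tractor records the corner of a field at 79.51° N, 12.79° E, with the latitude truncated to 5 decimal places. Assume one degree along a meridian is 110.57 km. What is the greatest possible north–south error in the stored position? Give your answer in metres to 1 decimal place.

1.1 metres

Truncating at 5 decimal places can drop up to a full unit in the last place, so the latitude may be off by as much as 1e-05°.
So the N–S error is at most 1e-05 × 110570 = 1.1057 m.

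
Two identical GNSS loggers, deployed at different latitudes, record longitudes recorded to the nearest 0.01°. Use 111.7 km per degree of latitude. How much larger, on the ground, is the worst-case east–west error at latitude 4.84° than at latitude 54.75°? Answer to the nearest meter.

Rounding to 2 decimal places leaves the longitude within ±0.005° of the true value.
At 4.84°: 0.005° × 111700 × cos 4.84° = 0.005 × 111700 × 0.9964 ≈ 556.51 m.
Error at 54.75° = 0.005° × 111700 × cos 54.75° ≈ 558.5 × 0.5771 = 322.34 m.
Difference: 556.51 − 322.34 = 234.17 m.

234 meters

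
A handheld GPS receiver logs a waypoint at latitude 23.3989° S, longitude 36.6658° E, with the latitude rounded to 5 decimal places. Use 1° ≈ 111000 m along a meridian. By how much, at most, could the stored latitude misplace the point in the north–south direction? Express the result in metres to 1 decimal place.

Rounding to 5 decimal places leaves the latitude within ±5e-06° of the true value.
North–south distance: 5e-06° × 111000 m/° = 0.555 m.

0.6 metres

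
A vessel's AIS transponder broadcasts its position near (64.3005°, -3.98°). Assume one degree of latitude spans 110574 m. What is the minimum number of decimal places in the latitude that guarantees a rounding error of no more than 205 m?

3 decimal places

One degree of latitude covers 110574 m.
With N decimal places the half-ulp bound is 0.5·10⁻ᴺ°, or 0.5·10⁻ᴺ × 110574 m on the ground.
Setting 55287 × 10⁻ᴺ ≤ 205 gives 10ᴺ ≥ 269.7, i.e. N ≥ 2.43.
At 2 places the error can reach 553 m, but 3 places keeps it to 55.3 m.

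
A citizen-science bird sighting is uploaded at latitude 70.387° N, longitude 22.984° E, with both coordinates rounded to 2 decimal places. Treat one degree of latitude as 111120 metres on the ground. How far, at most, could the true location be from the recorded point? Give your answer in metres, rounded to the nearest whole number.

586 metres

Rounding to 2 decimal places leaves each coordinate within ±0.005° of the true value.
Latitude error → 0.005 × 111120 = 555.6 m along the meridian.
East–west component at 70.387°: 0.005° × 111120 × cos 70.387° ≈ 0.005 × 37299.1 ≈ 186.496 m.
The two errors are perpendicular, so the maximum displacement is √(555.6² + 186.496²) ≈ 586.065 m.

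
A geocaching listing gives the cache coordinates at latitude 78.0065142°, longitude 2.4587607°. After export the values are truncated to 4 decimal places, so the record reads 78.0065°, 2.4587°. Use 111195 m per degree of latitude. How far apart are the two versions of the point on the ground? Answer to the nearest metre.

The latitude changed by +0.0000142° and the longitude by +0.0000607°.
North–south shift: 0.0000142 × 111195 = 1.57897 m.
East–west at this latitude: 0.0000607° × 111195 × cos 78.0065° ≈ 0.0000607 × 23106.4 = 1.40256 m.
Combined displacement = (1.57897² + 1.40256²)^½ ≈ 2.11195 m.

2 metres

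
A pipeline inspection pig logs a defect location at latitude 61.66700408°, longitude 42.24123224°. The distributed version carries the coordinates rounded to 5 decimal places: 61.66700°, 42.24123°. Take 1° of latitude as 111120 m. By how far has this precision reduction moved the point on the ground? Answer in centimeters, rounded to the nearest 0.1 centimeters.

The latitude changed by +0.00000408° and the longitude by +0.00000224°.
North–south shift: 0.00000408 × 111120 = 0.45337 m.
East–west at this latitude: 0.00000224° × 111120 × cos 61.667° ≈ 0.00000224 × 52737 = 0.118131 m.
Combined displacement = (0.45337² + 0.118131²)^½ ≈ 0.468507 m.
That is 0.468507 m = 46.851 cm.

46.9 centimeters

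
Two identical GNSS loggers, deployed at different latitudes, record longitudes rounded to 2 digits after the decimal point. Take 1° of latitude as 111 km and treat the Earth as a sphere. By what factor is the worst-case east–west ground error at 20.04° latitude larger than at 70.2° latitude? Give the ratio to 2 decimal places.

Rounding to 2 decimal places leaves the longitude within ±0.005° of the true value.
Error at 20.04° = 0.005° × 111000 × cos 20.04° ≈ 555 × 0.9395 = 521.4 m.
At 70.2°: 0.005° × 111000 × cos 70.2° = 0.005 × 111000 × 0.3387 ≈ 188 m.
The ratio reduces to cos 20.04° / cos 70.2° = 0.9395/0.3387 ≈ 2.7734.

2.77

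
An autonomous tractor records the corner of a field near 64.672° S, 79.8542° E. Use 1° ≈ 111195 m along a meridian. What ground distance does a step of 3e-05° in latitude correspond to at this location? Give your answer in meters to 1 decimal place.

3e-05° × 111195 m/° = 3.33585 m.

3.3 meters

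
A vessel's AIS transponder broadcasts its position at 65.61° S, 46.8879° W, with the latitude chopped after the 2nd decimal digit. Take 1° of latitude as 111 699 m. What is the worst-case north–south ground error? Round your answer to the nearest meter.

Truncating at 2 decimal places can drop up to a full unit in the last place, so the latitude may be off by as much as 0.01°.
North–south distance: 0.01° × 111699 m/° = 1116.99 m.

1117 meters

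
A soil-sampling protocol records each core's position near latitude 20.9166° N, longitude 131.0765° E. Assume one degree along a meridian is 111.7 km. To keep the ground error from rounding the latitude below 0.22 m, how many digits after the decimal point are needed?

One degree of latitude covers 111700 m.
With N decimal places the half-ulp bound is 0.5·10⁻ᴺ°, or 0.5·10⁻ᴺ × 111700 m on the ground.
Setting 55850 × 10⁻ᴺ ≤ 0.22 gives 10ᴺ ≥ 2.539e+05, i.e. N ≥ 5.40.
So 6 decimal places suffice (0.0558 m); 5 would allow up to 0.558 m.

6 decimal places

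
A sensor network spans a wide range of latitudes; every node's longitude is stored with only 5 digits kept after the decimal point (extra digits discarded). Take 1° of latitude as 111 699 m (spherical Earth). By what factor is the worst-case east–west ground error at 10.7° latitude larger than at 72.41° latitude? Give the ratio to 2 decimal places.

Truncating at 5 decimal places can drop up to a full unit in the last place, so the longitude may be off by as much as 1e-05°.
Error at 10.7° = 1e-05° × 111699 × cos 10.7° ≈ 1.117 × 0.9826 = 1.0976 m.
At 72.41°: 1e-05° × 111699 × cos 72.41° = 1e-05 × 111699 × 0.3022 ≈ 0.33756 m.
Ratio: 1.0976 / 0.33756 = cos 10.7° / cos 72.41° ≈ 3.2515.

3.25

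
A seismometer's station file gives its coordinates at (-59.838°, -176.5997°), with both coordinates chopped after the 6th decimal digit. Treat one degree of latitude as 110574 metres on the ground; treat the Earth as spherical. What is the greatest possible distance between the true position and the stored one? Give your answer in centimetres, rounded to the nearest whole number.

12 centimetres

Truncating at 6 decimal places can drop up to a full unit in the last place, so each coordinate may be off by as much as 1e-06°.
N–S: 1e-06° × 110574 m/° = 0.110574 m.
Longitude error → 1e-06 × 110574 × cos 59.838° = 1e-06 × 110574 × 0.5024 ≈ 0.0555575 m.
Worst case both components are at the extreme and orthogonal: √(0.110574² + 0.0555575²) ≈ 0.123747 m.
That is 0.123747 m = 12.375 cm.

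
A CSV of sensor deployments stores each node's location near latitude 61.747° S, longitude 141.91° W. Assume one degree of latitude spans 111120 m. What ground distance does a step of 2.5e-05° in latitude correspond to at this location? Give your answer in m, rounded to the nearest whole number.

3 m

Along a meridian 2.5e-05° is 2.5e-05 × 111120 = 2.778 m.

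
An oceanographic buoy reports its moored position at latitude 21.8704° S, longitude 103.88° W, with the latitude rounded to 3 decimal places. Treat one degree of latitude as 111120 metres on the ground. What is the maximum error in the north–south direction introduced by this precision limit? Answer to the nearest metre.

56 metres

Rounding to 3 decimal places leaves the latitude within ±0.0005° of the true value.
So the N–S error is at most 0.0005 × 111120 = 55.56 m.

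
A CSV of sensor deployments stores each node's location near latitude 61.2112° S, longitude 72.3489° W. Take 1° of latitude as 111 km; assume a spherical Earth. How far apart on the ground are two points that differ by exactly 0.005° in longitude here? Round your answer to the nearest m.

At 61.2112° a degree of longitude is 111000 × cos 61.2112° ≈ 53455.6 m, so 0.005° corresponds to 267.278 m.

267 m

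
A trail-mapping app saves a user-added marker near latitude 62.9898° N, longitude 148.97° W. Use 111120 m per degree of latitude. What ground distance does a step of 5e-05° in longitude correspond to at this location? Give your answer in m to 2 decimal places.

2.52 m

One degree of longitude here spans 111120 × cos 62.9898° = 111120 × 0.4541 ≈ 50465 m; 5e-05° of that is 2.52325 m.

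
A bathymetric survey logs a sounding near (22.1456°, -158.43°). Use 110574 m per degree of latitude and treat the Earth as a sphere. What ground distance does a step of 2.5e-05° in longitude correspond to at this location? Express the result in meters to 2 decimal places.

2.5e-05° of longitude at 22.1456° is 2.5e-05 × 110574 × cos 22.1456° ≈ 2.5e-05 × 102417 = 2.56042 m.

2.56 meters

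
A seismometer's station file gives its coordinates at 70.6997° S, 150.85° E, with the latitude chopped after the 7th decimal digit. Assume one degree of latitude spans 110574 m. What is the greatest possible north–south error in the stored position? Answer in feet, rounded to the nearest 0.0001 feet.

Truncating at 7 decimal places can drop up to a full unit in the last place, so the latitude may be off by as much as 1e-07°.
Along the meridian that is 1e-07° × 110574 m/° = 0.0110574 m.
Converting: 0.0110574 m × 3.2808 ft/m ≈ 0.036278 ft.

0.0363 feet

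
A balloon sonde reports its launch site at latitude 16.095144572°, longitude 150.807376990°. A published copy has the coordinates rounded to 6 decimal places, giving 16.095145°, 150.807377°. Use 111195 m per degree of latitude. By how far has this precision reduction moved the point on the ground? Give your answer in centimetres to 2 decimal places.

Δlat = 16.095144572 − 16.095145 = -0.000000428°; Δlon = 150.807376990 − 150.807377 = -0.000000010°.
North–south shift: -0.000000428 × 111195 = -0.0475915 m.
E–W at 16.0951°: -0.000000010° × 111195 × cos 16.0951° = -0.000000010 × 111195 × 0.9608 ≈ -0.00106837 m.
Hypotenuse of the two orthogonal shifts: √(0.0475915² + 0.00106837²) = 0.0476035 m.
That is 0.0476035 m = 4.7603 cm.

4.76 centimetres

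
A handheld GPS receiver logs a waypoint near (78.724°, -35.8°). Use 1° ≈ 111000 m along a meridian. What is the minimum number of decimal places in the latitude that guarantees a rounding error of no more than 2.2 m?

One degree of latitude covers 111000 m.
Rounding to N decimal places gives at most 0.5 × 10⁻ᴺ degrees of error, i.e. 0.5 × 10⁻ᴺ × 111000 m.
Setting 55500 × 10⁻ᴺ ≤ 2.2 gives 10ᴺ ≥ 2.523e+04, i.e. N ≥ 4.40.
At 4 places the error can reach 5.55 m, but 5 places keeps it to 0.555 m.

5 decimal places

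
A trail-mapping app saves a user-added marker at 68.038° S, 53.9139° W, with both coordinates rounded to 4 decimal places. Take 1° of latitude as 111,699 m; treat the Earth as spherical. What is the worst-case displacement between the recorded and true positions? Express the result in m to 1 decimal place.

Rounding to 4 decimal places leaves each coordinate within ±5e-05° of the true value.
Latitude error → 5e-05 × 111699 = 5.58495 m along the meridian.
Longitude error → 5e-05 × 111699 × cos 68.038° = 5e-05 × 111699 × 0.3740 ≈ 2.08872 m.
Combining orthogonally: (5.58495² + 2.08872²)^½ ≈ 5.96275 m.

6.0 m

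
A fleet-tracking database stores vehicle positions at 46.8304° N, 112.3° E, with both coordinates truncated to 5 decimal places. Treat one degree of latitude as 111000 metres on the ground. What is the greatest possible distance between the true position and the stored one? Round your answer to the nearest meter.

Truncating at 5 decimal places can drop up to a full unit in the last place, so each coordinate may be off by as much as 1e-05°.
North–south component: 1e-05° × 111000 = 1.11 m.
E–W at 46.8304°: 1e-05° × 111000 × cos 46.8304° = 1e-05 × 111000 × 0.6842 ≈ 0.759418 m.
Combining orthogonally: (1.11² + 0.759418²)^½ ≈ 1.34492 m.

1 meters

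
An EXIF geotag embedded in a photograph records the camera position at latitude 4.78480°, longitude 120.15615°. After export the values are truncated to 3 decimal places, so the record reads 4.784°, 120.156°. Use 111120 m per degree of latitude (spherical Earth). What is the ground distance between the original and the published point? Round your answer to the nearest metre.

90 metres

Δlat = 4.78480 − 4.784 = +0.00080°; Δlon = 120.15615 − 120.156 = +0.00015°.
N–S: 0.00080° × 111120 m/° = 88.896 m.
East–west at this latitude: 0.00015° × 111120 × cos 4.784° ≈ 0.00015 × 110733 = 16.6099 m.
Hypotenuse of the two orthogonal shifts: √(88.896² + 16.6099²) = 90.4344 m.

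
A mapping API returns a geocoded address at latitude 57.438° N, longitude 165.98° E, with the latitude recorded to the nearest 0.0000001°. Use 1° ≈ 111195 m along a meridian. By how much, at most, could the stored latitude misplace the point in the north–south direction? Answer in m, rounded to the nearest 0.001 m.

0.006 m

Rounding to 7 decimal places leaves the latitude within ±5e-08° of the true value.
So the N–S error is at most 5e-08 × 111195 = 0.00555975 m.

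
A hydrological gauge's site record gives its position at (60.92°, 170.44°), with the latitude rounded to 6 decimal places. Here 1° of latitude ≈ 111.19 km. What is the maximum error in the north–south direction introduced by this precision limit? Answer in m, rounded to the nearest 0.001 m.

Rounding to 6 decimal places leaves the latitude within ±5e-07° of the true value.
So the N–S error is at most 5e-07 × 111190 = 0.055595 m.

0.056 m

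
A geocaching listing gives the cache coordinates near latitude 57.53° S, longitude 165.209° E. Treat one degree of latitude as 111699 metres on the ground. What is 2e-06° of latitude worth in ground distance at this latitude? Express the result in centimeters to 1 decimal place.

Along a meridian 2e-06° is 2e-06 × 111699 = 0.223398 m.
That is 0.223398 m = 22.34 cm.

22.3 centimeters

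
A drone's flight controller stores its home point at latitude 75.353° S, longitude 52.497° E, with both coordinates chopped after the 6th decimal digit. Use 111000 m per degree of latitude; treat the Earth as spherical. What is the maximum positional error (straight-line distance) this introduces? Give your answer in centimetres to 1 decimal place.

Truncating at 6 decimal places can drop up to a full unit in the last place, so each coordinate may be off by as much as 1e-06°.
North–south component: 1e-06° × 111000 = 0.111 m.
E–W at 75.353°: 1e-06° × 111000 × cos 75.353° = 1e-06 × 111000 × 0.2529 ≈ 0.0280678 m.
Combining orthogonally: (0.111² + 0.0280678²)^½ ≈ 0.114494 m.
That is 0.114494 m = 11.449 cm.

11.4 centimetres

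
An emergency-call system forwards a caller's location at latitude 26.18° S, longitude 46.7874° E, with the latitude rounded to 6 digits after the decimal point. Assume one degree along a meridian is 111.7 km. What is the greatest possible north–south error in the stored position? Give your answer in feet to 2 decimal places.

0.18 feet

Rounding to 6 decimal places leaves the latitude within ±5e-07° of the true value.
Along the meridian that is 5e-07° × 111700 m/° = 0.05585 m.
In feet: 0.05585 m ÷ 0.3048 ≈ 0.18323 ft.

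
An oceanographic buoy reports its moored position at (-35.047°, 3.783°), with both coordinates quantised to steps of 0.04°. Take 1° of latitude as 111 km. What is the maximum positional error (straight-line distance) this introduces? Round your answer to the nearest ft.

9413 ft

With a 0.04° grid the true value lies within half a step, ±0.04°/2 = ±0.02°, of the stored one.
Latitude error → 0.02 × 111000 = 2220 m along the meridian.
Longitude error → 0.02 × 111000 × cos 35.047° = 0.02 × 111000 × 0.8187 ≈ 1817.47 m.
Combining orthogonally: (2220² + 1817.47²)^½ ≈ 2869.08 m.
In feet: 2869.08 m ÷ 0.3048 ≈ 9413 ft.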